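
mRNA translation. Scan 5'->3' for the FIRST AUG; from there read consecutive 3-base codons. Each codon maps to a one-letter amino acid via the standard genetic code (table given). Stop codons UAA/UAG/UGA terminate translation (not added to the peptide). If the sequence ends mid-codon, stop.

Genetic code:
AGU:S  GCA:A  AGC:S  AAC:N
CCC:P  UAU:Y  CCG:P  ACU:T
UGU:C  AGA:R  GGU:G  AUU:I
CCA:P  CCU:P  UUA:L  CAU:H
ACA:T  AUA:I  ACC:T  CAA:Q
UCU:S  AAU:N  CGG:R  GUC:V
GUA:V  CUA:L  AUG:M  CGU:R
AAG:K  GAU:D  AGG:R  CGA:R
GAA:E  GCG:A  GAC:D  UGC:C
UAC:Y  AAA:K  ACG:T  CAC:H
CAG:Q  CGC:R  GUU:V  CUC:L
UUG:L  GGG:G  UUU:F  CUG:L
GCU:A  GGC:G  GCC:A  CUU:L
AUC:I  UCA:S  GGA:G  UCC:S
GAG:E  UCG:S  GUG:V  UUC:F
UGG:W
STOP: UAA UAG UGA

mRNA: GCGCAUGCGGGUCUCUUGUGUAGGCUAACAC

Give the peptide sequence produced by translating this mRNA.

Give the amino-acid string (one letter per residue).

start AUG at pos 4
pos 4: AUG -> M; peptide=M
pos 7: CGG -> R; peptide=MR
pos 10: GUC -> V; peptide=MRV
pos 13: UCU -> S; peptide=MRVS
pos 16: UGU -> C; peptide=MRVSC
pos 19: GUA -> V; peptide=MRVSCV
pos 22: GGC -> G; peptide=MRVSCVG
pos 25: UAA -> STOP

Answer: MRVSCVG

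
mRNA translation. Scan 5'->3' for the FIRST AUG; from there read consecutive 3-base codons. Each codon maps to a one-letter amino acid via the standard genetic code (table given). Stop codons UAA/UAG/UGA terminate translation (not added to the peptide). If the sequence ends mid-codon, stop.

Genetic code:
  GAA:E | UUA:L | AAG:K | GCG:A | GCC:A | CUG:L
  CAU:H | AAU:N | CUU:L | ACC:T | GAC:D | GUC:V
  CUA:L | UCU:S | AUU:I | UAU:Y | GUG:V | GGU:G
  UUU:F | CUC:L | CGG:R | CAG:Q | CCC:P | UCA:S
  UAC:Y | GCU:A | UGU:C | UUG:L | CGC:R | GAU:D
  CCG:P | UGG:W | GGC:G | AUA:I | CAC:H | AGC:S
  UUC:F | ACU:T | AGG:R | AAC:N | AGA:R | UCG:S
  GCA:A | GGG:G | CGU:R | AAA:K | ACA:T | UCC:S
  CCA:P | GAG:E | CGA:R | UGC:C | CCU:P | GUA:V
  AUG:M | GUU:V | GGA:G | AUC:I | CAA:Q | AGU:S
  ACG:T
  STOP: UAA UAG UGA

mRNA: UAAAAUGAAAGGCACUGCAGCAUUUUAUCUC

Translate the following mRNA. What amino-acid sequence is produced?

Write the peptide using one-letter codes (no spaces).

Answer: MKGTAAFYL

Derivation:
start AUG at pos 4
pos 4: AUG -> M; peptide=M
pos 7: AAA -> K; peptide=MK
pos 10: GGC -> G; peptide=MKG
pos 13: ACU -> T; peptide=MKGT
pos 16: GCA -> A; peptide=MKGTA
pos 19: GCA -> A; peptide=MKGTAA
pos 22: UUU -> F; peptide=MKGTAAF
pos 25: UAU -> Y; peptide=MKGTAAFY
pos 28: CUC -> L; peptide=MKGTAAFYL
pos 31: only 0 nt remain (<3), stop (end of mRNA)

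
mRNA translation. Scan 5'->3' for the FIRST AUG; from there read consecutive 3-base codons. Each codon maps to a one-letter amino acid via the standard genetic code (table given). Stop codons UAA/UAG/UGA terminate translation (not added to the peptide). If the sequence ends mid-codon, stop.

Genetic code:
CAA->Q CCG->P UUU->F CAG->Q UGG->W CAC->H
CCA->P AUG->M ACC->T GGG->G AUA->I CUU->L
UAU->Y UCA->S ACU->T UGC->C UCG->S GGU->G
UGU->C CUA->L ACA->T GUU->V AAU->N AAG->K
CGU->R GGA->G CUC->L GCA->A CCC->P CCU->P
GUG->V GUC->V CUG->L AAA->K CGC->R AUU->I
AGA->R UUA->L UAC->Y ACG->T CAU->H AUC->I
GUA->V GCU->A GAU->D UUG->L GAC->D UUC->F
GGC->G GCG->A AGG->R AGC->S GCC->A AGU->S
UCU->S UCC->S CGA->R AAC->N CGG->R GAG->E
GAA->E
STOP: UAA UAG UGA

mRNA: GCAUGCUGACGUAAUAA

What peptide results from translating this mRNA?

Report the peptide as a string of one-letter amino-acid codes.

start AUG at pos 2
pos 2: AUG -> M; peptide=M
pos 5: CUG -> L; peptide=ML
pos 8: ACG -> T; peptide=MLT
pos 11: UAA -> STOP

Answer: MLT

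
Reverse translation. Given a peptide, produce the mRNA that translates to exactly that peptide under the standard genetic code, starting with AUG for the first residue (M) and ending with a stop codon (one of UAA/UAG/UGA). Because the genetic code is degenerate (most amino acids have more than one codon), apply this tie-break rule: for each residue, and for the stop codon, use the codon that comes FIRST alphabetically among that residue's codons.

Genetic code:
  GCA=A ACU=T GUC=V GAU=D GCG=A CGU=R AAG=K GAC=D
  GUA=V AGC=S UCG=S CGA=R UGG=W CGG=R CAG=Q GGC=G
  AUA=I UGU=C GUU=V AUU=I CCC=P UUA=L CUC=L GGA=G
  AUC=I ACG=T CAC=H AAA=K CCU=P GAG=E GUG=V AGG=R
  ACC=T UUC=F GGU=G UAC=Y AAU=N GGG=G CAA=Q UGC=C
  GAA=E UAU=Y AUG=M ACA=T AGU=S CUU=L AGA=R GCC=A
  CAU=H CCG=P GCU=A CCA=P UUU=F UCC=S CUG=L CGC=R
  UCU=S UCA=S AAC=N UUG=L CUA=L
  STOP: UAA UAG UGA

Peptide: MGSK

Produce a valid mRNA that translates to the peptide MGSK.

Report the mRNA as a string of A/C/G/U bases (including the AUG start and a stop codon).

Answer: mRNA: AUGGGAAGCAAAUAA

Derivation:
residue 1: M -> AUG (start codon)
residue 2: G codons sorted = GGA,GGC,GGG,GGU -> pick first = GGA
residue 3: S codons sorted = AGC,AGU,UCA,UCC,UCG,UCU -> pick first = AGC
residue 4: K codons sorted = AAA,AAG -> pick first = AAA
terminator: stop codons sorted = UAA,UAG,UGA -> pick first = UAA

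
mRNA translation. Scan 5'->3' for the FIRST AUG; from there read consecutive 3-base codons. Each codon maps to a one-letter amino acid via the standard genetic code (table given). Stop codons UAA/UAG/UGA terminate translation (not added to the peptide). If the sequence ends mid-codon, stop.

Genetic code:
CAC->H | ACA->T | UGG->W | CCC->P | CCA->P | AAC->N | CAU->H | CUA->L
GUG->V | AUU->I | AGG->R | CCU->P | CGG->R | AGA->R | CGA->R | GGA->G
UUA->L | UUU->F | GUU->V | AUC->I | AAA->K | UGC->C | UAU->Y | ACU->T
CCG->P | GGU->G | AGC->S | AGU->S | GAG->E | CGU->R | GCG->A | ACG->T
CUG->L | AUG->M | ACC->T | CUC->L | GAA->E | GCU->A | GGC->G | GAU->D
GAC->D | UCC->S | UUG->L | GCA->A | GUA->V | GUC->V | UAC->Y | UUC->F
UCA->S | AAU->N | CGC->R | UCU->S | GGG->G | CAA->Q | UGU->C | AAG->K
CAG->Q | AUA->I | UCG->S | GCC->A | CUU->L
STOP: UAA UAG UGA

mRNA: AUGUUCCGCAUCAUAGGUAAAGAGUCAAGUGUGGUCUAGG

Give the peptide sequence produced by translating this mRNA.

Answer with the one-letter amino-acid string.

Answer: MFRIIGKESSVV

Derivation:
start AUG at pos 0
pos 0: AUG -> M; peptide=M
pos 3: UUC -> F; peptide=MF
pos 6: CGC -> R; peptide=MFR
pos 9: AUC -> I; peptide=MFRI
pos 12: AUA -> I; peptide=MFRII
pos 15: GGU -> G; peptide=MFRIIG
pos 18: AAA -> K; peptide=MFRIIGK
pos 21: GAG -> E; peptide=MFRIIGKE
pos 24: UCA -> S; peptide=MFRIIGKES
pos 27: AGU -> S; peptide=MFRIIGKESS
pos 30: GUG -> V; peptide=MFRIIGKESSV
pos 33: GUC -> V; peptide=MFRIIGKESSVV
pos 36: UAG -> STOP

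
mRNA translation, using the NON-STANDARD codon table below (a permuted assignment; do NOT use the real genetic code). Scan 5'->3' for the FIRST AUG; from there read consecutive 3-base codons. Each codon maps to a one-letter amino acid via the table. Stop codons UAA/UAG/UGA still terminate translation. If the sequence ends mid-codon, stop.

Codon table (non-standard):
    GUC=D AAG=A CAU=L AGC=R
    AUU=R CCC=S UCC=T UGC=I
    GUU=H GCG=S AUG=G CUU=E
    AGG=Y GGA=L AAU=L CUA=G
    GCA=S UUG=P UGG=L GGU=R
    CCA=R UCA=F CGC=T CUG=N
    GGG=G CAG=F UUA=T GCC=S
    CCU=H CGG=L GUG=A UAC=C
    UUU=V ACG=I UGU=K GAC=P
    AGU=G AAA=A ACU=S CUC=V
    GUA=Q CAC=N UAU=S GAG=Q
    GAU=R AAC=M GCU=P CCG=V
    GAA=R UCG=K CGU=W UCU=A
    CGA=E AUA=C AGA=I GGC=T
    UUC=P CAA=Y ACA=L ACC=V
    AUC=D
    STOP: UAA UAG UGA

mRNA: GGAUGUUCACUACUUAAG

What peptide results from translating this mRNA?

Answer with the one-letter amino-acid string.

start AUG at pos 2
pos 2: AUG -> G; peptide=G
pos 5: UUC -> P; peptide=GP
pos 8: ACU -> S; peptide=GPS
pos 11: ACU -> S; peptide=GPSS
pos 14: UAA -> STOP

Answer: GPSS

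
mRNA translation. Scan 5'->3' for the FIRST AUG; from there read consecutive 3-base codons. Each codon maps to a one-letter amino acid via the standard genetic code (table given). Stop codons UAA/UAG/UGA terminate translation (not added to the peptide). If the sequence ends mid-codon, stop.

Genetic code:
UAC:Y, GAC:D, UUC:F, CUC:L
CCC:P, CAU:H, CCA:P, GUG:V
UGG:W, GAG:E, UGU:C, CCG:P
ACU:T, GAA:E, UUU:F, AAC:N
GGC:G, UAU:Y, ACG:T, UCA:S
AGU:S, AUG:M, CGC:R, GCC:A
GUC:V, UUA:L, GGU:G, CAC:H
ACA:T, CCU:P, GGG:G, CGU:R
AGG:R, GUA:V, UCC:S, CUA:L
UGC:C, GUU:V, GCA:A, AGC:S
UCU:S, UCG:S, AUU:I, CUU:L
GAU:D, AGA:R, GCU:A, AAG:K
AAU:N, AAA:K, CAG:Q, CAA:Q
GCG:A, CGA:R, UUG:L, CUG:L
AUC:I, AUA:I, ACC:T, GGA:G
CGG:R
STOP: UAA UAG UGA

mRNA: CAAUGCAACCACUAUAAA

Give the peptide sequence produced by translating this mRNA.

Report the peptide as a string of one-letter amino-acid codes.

Answer: MQPL

Derivation:
start AUG at pos 2
pos 2: AUG -> M; peptide=M
pos 5: CAA -> Q; peptide=MQ
pos 8: CCA -> P; peptide=MQP
pos 11: CUA -> L; peptide=MQPL
pos 14: UAA -> STOP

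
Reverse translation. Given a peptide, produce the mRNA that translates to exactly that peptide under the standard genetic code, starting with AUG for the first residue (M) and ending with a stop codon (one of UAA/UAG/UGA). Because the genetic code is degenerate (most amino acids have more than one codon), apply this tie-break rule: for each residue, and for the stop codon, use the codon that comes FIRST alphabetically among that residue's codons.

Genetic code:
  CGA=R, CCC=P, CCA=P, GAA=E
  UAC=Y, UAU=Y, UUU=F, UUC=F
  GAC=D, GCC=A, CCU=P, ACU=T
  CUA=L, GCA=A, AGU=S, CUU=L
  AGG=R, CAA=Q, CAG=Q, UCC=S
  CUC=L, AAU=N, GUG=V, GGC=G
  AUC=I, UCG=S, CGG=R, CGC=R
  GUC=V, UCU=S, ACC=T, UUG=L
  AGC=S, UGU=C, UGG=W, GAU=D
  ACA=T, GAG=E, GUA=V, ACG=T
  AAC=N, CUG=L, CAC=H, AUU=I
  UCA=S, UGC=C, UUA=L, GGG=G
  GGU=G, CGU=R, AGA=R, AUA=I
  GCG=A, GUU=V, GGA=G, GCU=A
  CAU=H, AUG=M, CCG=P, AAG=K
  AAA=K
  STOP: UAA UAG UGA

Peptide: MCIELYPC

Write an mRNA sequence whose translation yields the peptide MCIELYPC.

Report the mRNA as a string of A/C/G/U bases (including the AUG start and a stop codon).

Answer: mRNA: AUGUGCAUAGAACUAUACCCAUGCUAA

Derivation:
residue 1: M -> AUG (start codon)
residue 2: C codons sorted = UGC,UGU -> pick first = UGC
residue 3: I codons sorted = AUA,AUC,AUU -> pick first = AUA
residue 4: E codons sorted = GAA,GAG -> pick first = GAA
residue 5: L codons sorted = CUA,CUC,CUG,CUU,UUA,UUG -> pick first = CUA
residue 6: Y codons sorted = UAC,UAU -> pick first = UAC
residue 7: P codons sorted = CCA,CCC,CCG,CCU -> pick first = CCA
residue 8: C codons sorted = UGC,UGU -> pick first = UGC
terminator: stop codons sorted = UAA,UAG,UGA -> pick first = UAA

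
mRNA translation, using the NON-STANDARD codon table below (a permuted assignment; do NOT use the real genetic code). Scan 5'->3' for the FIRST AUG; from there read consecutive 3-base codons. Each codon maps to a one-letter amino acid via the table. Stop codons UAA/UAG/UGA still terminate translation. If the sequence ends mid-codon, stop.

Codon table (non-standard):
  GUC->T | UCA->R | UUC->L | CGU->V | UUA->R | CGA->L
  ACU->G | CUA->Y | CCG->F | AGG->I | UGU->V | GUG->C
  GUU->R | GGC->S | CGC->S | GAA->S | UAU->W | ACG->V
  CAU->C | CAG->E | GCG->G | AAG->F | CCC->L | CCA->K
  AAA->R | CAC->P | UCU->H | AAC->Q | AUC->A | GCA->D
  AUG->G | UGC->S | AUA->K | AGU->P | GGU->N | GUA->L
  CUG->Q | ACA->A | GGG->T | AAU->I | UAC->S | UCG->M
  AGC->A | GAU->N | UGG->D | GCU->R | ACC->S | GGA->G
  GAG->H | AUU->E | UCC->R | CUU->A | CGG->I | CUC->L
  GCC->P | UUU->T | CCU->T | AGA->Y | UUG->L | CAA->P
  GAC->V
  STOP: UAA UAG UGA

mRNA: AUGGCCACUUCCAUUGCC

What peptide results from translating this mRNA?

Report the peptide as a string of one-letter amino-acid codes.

start AUG at pos 0
pos 0: AUG -> G; peptide=G
pos 3: GCC -> P; peptide=GP
pos 6: ACU -> G; peptide=GPG
pos 9: UCC -> R; peptide=GPGR
pos 12: AUU -> E; peptide=GPGRE
pos 15: GCC -> P; peptide=GPGREP
pos 18: only 0 nt remain (<3), stop (end of mRNA)

Answer: GPGREP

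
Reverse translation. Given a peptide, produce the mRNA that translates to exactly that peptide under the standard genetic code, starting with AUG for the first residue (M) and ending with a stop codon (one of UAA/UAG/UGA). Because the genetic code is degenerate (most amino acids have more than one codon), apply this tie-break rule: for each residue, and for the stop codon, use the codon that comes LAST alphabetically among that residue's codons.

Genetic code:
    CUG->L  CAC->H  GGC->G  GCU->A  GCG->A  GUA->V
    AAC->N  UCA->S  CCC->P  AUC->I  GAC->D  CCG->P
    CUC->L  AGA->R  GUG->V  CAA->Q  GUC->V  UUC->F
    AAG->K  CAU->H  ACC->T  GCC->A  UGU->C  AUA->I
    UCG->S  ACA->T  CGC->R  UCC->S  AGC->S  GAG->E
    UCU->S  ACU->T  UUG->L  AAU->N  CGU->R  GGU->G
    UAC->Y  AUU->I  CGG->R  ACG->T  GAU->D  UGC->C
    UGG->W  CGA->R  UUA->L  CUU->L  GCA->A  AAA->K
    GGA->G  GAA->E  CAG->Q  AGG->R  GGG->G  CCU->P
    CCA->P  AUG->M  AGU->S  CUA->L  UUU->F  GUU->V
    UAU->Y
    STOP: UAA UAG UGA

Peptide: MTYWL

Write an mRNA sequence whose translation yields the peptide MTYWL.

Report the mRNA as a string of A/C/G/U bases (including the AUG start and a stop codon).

residue 1: M -> AUG (start codon)
residue 2: T codons sorted = ACA,ACC,ACG,ACU -> pick last = ACU
residue 3: Y codons sorted = UAC,UAU -> pick last = UAU
residue 4: W -> UGG (only codon)
residue 5: L codons sorted = CUA,CUC,CUG,CUU,UUA,UUG -> pick last = UUG
terminator: stop codons sorted = UAA,UAG,UGA -> pick last = UGA

Answer: mRNA: AUGACUUAUUGGUUGUGA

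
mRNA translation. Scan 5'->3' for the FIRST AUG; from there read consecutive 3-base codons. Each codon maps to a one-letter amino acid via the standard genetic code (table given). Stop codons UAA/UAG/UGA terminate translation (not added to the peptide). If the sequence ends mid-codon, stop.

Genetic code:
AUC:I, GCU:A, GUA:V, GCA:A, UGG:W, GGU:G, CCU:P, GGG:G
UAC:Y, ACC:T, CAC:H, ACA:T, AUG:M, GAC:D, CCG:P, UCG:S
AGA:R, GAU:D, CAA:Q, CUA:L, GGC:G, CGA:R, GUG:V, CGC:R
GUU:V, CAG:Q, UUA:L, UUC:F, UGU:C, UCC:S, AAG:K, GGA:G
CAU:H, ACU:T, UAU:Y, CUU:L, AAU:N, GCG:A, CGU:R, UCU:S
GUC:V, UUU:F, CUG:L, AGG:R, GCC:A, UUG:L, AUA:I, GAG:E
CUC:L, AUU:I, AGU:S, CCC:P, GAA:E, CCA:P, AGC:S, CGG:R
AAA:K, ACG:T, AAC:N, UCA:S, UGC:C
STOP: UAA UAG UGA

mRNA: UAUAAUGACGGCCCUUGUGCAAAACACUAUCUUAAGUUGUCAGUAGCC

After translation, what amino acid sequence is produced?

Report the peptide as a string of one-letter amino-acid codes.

Answer: MTALVQNTILSCQ

Derivation:
start AUG at pos 4
pos 4: AUG -> M; peptide=M
pos 7: ACG -> T; peptide=MT
pos 10: GCC -> A; peptide=MTA
pos 13: CUU -> L; peptide=MTAL
pos 16: GUG -> V; peptide=MTALV
pos 19: CAA -> Q; peptide=MTALVQ
pos 22: AAC -> N; peptide=MTALVQN
pos 25: ACU -> T; peptide=MTALVQNT
pos 28: AUC -> I; peptide=MTALVQNTI
pos 31: UUA -> L; peptide=MTALVQNTIL
pos 34: AGU -> S; peptide=MTALVQNTILS
pos 37: UGU -> C; peptide=MTALVQNTILSC
pos 40: CAG -> Q; peptide=MTALVQNTILSCQ
pos 43: UAG -> STOP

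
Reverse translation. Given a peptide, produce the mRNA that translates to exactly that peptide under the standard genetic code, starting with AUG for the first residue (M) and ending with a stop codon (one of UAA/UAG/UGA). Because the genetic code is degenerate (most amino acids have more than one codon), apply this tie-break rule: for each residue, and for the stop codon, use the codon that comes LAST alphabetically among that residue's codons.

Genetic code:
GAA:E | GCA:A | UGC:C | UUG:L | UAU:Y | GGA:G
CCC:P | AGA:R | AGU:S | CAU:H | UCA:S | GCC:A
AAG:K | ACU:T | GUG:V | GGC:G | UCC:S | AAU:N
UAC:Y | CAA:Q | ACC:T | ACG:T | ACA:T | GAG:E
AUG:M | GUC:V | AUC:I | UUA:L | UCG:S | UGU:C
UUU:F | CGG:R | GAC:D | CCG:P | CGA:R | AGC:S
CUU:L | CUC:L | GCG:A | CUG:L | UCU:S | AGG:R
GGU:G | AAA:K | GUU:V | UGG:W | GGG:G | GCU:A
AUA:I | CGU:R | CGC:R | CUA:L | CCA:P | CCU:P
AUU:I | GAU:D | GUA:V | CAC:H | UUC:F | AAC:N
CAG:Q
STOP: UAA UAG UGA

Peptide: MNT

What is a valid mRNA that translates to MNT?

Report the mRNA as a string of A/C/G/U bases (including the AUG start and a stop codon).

Answer: mRNA: AUGAAUACUUGA

Derivation:
residue 1: M -> AUG (start codon)
residue 2: N codons sorted = AAC,AAU -> pick last = AAU
residue 3: T codons sorted = ACA,ACC,ACG,ACU -> pick last = ACU
terminator: stop codons sorted = UAA,UAG,UGA -> pick last = UGA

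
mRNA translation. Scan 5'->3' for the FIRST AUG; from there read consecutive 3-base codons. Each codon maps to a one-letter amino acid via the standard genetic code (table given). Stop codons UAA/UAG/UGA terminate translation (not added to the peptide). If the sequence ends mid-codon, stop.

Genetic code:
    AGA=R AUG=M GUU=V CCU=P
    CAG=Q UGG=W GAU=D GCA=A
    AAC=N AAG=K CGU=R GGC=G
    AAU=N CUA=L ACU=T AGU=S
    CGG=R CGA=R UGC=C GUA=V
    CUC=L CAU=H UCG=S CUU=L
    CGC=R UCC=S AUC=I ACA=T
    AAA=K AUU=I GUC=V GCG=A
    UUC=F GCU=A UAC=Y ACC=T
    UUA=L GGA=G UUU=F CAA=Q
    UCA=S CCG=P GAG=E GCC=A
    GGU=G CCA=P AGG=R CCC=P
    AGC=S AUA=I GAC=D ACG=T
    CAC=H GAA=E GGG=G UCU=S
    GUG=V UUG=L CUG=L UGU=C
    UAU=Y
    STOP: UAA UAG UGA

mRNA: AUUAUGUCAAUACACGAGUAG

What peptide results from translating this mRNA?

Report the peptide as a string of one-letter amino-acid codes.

Answer: MSIHE

Derivation:
start AUG at pos 3
pos 3: AUG -> M; peptide=M
pos 6: UCA -> S; peptide=MS
pos 9: AUA -> I; peptide=MSI
pos 12: CAC -> H; peptide=MSIH
pos 15: GAG -> E; peptide=MSIHE
pos 18: UAG -> STOP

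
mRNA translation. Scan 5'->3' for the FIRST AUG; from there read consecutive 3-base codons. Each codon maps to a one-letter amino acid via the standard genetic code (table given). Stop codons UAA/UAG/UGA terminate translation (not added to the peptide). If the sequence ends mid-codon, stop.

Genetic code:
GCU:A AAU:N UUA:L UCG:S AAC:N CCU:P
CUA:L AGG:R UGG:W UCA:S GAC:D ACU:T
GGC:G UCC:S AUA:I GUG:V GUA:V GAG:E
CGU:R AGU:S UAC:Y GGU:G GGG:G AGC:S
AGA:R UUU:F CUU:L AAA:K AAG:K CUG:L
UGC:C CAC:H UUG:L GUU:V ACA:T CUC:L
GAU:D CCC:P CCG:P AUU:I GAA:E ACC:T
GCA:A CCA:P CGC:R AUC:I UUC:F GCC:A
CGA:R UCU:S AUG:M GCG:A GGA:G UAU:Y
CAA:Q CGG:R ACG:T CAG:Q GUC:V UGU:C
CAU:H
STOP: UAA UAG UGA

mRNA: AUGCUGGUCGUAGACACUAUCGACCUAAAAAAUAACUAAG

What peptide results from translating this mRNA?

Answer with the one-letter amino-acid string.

start AUG at pos 0
pos 0: AUG -> M; peptide=M
pos 3: CUG -> L; peptide=ML
pos 6: GUC -> V; peptide=MLV
pos 9: GUA -> V; peptide=MLVV
pos 12: GAC -> D; peptide=MLVVD
pos 15: ACU -> T; peptide=MLVVDT
pos 18: AUC -> I; peptide=MLVVDTI
pos 21: GAC -> D; peptide=MLVVDTID
pos 24: CUA -> L; peptide=MLVVDTIDL
pos 27: AAA -> K; peptide=MLVVDTIDLK
pos 30: AAU -> N; peptide=MLVVDTIDLKN
pos 33: AAC -> N; peptide=MLVVDTIDLKNN
pos 36: UAA -> STOP

Answer: MLVVDTIDLKNN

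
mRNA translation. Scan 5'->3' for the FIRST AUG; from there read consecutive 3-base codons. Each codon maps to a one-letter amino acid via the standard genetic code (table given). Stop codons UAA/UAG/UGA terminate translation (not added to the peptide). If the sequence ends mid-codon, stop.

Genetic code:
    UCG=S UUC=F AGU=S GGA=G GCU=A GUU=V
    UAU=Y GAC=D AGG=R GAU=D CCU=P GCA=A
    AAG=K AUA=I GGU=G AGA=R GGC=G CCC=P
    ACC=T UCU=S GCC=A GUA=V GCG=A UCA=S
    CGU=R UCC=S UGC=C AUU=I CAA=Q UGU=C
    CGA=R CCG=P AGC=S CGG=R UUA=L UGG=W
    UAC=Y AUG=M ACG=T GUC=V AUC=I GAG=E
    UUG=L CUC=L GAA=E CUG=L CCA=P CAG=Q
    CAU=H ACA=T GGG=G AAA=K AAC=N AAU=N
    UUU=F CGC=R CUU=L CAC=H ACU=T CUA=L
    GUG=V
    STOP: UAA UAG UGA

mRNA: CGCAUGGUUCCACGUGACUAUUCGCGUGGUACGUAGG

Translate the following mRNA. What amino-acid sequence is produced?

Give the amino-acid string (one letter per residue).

Answer: MVPRDYSRGT

Derivation:
start AUG at pos 3
pos 3: AUG -> M; peptide=M
pos 6: GUU -> V; peptide=MV
pos 9: CCA -> P; peptide=MVP
pos 12: CGU -> R; peptide=MVPR
pos 15: GAC -> D; peptide=MVPRD
pos 18: UAU -> Y; peptide=MVPRDY
pos 21: UCG -> S; peptide=MVPRDYS
pos 24: CGU -> R; peptide=MVPRDYSR
pos 27: GGU -> G; peptide=MVPRDYSRG
pos 30: ACG -> T; peptide=MVPRDYSRGT
pos 33: UAG -> STOP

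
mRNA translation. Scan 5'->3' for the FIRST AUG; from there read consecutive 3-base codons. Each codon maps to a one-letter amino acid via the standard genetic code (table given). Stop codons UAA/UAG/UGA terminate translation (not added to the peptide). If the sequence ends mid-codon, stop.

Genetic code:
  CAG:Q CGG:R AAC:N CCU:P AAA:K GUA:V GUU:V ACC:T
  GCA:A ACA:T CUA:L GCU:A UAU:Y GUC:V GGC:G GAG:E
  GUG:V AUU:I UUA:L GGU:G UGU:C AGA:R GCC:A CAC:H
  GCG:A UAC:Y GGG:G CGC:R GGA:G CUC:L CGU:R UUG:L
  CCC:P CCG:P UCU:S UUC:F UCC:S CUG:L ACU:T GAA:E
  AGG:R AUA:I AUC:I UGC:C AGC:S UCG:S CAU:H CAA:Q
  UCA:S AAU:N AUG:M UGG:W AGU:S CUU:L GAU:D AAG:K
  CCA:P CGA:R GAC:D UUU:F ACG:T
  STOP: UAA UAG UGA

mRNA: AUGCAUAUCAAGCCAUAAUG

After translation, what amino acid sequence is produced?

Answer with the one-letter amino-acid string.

start AUG at pos 0
pos 0: AUG -> M; peptide=M
pos 3: CAU -> H; peptide=MH
pos 6: AUC -> I; peptide=MHI
pos 9: AAG -> K; peptide=MHIK
pos 12: CCA -> P; peptide=MHIKP
pos 15: UAA -> STOP

Answer: MHIKP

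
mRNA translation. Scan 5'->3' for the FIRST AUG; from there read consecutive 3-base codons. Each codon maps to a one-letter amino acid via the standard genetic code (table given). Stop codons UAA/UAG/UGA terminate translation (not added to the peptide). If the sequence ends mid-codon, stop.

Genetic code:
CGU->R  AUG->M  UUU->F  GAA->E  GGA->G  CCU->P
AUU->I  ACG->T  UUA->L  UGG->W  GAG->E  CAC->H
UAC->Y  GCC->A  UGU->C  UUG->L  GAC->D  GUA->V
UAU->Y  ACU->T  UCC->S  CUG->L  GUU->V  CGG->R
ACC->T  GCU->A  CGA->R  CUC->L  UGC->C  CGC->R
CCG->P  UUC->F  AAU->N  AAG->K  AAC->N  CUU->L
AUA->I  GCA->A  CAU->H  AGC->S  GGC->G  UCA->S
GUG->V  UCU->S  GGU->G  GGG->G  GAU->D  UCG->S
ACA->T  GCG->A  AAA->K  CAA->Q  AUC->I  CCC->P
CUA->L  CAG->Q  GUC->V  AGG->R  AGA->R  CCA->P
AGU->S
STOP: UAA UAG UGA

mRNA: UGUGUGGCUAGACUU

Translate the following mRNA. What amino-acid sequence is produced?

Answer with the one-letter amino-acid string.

no AUG start codon found

Answer: (empty: no AUG start codon)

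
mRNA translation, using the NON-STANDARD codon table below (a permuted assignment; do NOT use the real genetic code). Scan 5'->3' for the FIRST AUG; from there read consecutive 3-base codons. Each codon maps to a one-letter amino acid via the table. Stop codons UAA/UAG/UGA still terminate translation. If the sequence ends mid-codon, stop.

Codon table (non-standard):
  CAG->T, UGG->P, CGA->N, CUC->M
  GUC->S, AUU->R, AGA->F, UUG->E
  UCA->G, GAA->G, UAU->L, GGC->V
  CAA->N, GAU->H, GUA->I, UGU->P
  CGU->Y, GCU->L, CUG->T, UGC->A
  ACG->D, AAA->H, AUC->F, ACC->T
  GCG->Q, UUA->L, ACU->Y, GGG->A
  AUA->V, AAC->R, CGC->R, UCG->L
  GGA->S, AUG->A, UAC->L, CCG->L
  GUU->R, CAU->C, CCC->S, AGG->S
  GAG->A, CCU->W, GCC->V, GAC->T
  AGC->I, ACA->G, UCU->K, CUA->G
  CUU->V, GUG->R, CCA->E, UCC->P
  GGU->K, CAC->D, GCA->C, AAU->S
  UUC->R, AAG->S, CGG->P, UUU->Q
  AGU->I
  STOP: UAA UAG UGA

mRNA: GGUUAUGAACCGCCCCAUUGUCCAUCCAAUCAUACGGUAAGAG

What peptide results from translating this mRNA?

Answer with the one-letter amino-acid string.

Answer: ARRSRSCEFVP

Derivation:
start AUG at pos 4
pos 4: AUG -> A; peptide=A
pos 7: AAC -> R; peptide=AR
pos 10: CGC -> R; peptide=ARR
pos 13: CCC -> S; peptide=ARRS
pos 16: AUU -> R; peptide=ARRSR
pos 19: GUC -> S; peptide=ARRSRS
pos 22: CAU -> C; peptide=ARRSRSC
pos 25: CCA -> E; peptide=ARRSRSCE
pos 28: AUC -> F; peptide=ARRSRSCEF
pos 31: AUA -> V; peptide=ARRSRSCEFV
pos 34: CGG -> P; peptide=ARRSRSCEFVP
pos 37: UAA -> STOP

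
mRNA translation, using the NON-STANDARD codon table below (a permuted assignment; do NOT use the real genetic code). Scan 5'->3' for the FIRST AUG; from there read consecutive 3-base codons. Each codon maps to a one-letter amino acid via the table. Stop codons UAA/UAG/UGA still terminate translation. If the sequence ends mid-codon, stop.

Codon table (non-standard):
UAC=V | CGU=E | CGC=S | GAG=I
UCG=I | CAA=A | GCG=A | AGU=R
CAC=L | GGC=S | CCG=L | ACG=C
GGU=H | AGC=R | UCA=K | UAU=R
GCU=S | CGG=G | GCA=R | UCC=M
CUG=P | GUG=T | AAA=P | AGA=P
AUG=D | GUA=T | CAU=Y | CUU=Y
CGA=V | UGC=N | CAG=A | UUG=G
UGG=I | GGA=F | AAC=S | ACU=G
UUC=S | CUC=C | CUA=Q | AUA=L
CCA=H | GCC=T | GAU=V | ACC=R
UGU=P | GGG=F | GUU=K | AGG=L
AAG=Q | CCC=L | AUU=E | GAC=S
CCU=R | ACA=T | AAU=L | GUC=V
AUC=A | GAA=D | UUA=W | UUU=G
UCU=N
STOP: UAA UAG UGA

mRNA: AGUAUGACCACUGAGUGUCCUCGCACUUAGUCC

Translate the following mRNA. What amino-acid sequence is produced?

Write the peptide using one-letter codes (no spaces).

Answer: DRGIPRSG

Derivation:
start AUG at pos 3
pos 3: AUG -> D; peptide=D
pos 6: ACC -> R; peptide=DR
pos 9: ACU -> G; peptide=DRG
pos 12: GAG -> I; peptide=DRGI
pos 15: UGU -> P; peptide=DRGIP
pos 18: CCU -> R; peptide=DRGIPR
pos 21: CGC -> S; peptide=DRGIPRS
pos 24: ACU -> G; peptide=DRGIPRSG
pos 27: UAG -> STOP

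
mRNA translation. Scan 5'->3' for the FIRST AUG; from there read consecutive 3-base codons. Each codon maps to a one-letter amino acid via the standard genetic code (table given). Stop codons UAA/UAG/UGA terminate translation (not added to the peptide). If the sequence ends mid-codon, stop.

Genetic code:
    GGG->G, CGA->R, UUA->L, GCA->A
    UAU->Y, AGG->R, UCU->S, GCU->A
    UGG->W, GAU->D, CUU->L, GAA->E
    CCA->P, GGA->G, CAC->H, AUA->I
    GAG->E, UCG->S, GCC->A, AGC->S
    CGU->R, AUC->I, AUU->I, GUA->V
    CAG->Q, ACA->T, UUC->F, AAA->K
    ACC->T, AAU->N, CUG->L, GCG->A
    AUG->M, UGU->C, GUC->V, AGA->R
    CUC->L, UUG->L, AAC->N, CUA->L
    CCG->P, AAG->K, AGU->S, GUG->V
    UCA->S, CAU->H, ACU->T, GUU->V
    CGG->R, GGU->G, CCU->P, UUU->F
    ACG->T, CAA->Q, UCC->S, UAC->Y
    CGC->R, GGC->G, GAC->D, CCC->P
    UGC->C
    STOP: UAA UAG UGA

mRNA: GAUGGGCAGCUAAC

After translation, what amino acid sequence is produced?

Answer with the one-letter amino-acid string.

Answer: MGS

Derivation:
start AUG at pos 1
pos 1: AUG -> M; peptide=M
pos 4: GGC -> G; peptide=MG
pos 7: AGC -> S; peptide=MGS
pos 10: UAA -> STOP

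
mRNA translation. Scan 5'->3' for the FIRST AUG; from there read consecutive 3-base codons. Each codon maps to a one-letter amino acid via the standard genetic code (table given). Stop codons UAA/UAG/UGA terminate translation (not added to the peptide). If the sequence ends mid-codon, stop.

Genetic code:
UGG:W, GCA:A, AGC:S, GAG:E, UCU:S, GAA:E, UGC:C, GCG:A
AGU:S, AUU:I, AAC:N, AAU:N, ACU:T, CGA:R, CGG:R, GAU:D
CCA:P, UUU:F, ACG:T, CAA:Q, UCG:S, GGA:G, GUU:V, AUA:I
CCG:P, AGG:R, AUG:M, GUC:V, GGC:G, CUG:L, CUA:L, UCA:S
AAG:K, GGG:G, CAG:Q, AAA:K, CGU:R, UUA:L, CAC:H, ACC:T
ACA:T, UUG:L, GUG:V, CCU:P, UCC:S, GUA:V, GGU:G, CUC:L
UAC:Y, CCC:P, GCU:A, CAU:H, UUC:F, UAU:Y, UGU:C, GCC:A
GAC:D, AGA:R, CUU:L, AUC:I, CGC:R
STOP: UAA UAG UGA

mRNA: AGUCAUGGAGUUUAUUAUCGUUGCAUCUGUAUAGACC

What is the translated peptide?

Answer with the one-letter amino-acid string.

start AUG at pos 4
pos 4: AUG -> M; peptide=M
pos 7: GAG -> E; peptide=ME
pos 10: UUU -> F; peptide=MEF
pos 13: AUU -> I; peptide=MEFI
pos 16: AUC -> I; peptide=MEFII
pos 19: GUU -> V; peptide=MEFIIV
pos 22: GCA -> A; peptide=MEFIIVA
pos 25: UCU -> S; peptide=MEFIIVAS
pos 28: GUA -> V; peptide=MEFIIVASV
pos 31: UAG -> STOP

Answer: MEFIIVASV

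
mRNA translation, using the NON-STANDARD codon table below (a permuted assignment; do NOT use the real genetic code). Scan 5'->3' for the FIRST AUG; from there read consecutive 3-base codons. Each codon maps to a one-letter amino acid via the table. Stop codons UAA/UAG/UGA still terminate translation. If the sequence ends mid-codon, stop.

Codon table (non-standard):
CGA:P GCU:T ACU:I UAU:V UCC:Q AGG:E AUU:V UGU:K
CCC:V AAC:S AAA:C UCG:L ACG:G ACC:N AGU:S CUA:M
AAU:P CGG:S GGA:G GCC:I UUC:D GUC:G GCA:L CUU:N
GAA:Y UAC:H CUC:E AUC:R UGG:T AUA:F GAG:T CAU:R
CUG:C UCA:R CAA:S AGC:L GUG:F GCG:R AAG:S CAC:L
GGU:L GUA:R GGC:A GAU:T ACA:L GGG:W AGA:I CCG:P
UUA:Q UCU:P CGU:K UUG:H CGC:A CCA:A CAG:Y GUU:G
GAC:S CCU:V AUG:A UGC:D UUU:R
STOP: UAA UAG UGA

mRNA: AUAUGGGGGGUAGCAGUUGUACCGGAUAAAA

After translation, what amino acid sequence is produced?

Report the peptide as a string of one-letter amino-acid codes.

start AUG at pos 2
pos 2: AUG -> A; peptide=A
pos 5: GGG -> W; peptide=AW
pos 8: GGU -> L; peptide=AWL
pos 11: AGC -> L; peptide=AWLL
pos 14: AGU -> S; peptide=AWLLS
pos 17: UGU -> K; peptide=AWLLSK
pos 20: ACC -> N; peptide=AWLLSKN
pos 23: GGA -> G; peptide=AWLLSKNG
pos 26: UAA -> STOP

Answer: AWLLSKNG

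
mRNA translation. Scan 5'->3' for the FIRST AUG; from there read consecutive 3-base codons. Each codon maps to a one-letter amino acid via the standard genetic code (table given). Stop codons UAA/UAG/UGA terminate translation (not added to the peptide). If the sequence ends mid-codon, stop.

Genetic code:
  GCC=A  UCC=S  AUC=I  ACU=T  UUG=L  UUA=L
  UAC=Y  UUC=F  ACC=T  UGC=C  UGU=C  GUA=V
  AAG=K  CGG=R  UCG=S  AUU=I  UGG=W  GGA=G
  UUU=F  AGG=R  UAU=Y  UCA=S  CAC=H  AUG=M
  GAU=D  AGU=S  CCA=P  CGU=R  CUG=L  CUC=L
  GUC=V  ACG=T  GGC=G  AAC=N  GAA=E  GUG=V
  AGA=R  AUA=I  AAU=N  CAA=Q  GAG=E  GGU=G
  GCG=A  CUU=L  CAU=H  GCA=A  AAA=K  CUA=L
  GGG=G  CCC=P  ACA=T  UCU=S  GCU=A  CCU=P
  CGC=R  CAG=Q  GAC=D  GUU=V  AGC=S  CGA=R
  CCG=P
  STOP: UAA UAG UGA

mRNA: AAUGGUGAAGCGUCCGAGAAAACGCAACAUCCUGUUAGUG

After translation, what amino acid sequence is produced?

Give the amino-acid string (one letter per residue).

start AUG at pos 1
pos 1: AUG -> M; peptide=M
pos 4: GUG -> V; peptide=MV
pos 7: AAG -> K; peptide=MVK
pos 10: CGU -> R; peptide=MVKR
pos 13: CCG -> P; peptide=MVKRP
pos 16: AGA -> R; peptide=MVKRPR
pos 19: AAA -> K; peptide=MVKRPRK
pos 22: CGC -> R; peptide=MVKRPRKR
pos 25: AAC -> N; peptide=MVKRPRKRN
pos 28: AUC -> I; peptide=MVKRPRKRNI
pos 31: CUG -> L; peptide=MVKRPRKRNIL
pos 34: UUA -> L; peptide=MVKRPRKRNILL
pos 37: GUG -> V; peptide=MVKRPRKRNILLV
pos 40: only 0 nt remain (<3), stop (end of mRNA)

Answer: MVKRPRKRNILLV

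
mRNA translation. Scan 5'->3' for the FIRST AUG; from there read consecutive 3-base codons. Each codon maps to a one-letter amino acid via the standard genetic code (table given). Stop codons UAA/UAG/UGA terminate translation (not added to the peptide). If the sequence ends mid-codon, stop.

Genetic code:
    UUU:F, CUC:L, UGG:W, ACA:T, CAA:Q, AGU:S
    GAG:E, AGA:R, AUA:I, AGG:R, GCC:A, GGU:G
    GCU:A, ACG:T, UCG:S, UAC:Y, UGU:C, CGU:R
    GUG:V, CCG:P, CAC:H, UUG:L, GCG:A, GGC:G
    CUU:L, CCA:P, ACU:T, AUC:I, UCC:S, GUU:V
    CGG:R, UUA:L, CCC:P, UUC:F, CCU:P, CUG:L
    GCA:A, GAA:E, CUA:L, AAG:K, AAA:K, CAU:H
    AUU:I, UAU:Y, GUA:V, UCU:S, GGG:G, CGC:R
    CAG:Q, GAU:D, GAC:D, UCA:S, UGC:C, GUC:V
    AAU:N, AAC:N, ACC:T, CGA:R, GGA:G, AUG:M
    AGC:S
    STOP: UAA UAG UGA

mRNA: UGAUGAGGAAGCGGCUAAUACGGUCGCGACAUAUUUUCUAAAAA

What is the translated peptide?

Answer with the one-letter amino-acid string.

Answer: MRKRLIRSRHIF

Derivation:
start AUG at pos 2
pos 2: AUG -> M; peptide=M
pos 5: AGG -> R; peptide=MR
pos 8: AAG -> K; peptide=MRK
pos 11: CGG -> R; peptide=MRKR
pos 14: CUA -> L; peptide=MRKRL
pos 17: AUA -> I; peptide=MRKRLI
pos 20: CGG -> R; peptide=MRKRLIR
pos 23: UCG -> S; peptide=MRKRLIRS
pos 26: CGA -> R; peptide=MRKRLIRSR
pos 29: CAU -> H; peptide=MRKRLIRSRH
pos 32: AUU -> I; peptide=MRKRLIRSRHI
pos 35: UUC -> F; peptide=MRKRLIRSRHIF
pos 38: UAA -> STOP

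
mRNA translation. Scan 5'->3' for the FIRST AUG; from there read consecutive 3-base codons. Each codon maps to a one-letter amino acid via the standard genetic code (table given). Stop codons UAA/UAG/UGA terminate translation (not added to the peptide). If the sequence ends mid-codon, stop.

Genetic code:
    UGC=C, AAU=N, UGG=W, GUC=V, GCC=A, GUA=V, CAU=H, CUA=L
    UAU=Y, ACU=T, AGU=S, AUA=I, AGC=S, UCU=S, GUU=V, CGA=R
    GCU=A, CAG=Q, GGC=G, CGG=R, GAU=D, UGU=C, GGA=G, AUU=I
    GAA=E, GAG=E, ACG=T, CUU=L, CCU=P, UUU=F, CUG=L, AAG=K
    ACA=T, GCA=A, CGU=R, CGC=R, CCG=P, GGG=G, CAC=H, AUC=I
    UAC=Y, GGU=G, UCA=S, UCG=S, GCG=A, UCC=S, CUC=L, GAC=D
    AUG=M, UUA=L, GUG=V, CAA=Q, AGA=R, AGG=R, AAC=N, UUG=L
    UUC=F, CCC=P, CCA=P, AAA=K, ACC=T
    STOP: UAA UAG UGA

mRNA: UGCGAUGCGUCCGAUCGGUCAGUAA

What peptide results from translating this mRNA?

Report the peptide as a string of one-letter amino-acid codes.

start AUG at pos 4
pos 4: AUG -> M; peptide=M
pos 7: CGU -> R; peptide=MR
pos 10: CCG -> P; peptide=MRP
pos 13: AUC -> I; peptide=MRPI
pos 16: GGU -> G; peptide=MRPIG
pos 19: CAG -> Q; peptide=MRPIGQ
pos 22: UAA -> STOP

Answer: MRPIGQ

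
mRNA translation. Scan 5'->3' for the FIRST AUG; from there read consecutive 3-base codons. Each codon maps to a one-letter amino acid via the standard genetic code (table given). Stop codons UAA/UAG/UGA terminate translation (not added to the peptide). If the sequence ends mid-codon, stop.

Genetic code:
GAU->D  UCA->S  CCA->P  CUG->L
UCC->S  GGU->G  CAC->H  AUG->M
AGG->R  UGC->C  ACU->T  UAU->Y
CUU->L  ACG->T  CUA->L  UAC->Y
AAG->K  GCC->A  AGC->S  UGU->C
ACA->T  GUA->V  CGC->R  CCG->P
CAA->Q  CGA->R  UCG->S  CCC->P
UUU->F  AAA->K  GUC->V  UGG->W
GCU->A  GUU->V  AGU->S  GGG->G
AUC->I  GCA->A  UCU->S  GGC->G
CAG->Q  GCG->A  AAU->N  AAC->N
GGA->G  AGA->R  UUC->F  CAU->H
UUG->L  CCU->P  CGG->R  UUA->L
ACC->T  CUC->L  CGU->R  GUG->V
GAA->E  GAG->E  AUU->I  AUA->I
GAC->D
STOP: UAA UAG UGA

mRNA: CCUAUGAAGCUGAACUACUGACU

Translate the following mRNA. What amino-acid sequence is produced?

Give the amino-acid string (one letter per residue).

start AUG at pos 3
pos 3: AUG -> M; peptide=M
pos 6: AAG -> K; peptide=MK
pos 9: CUG -> L; peptide=MKL
pos 12: AAC -> N; peptide=MKLN
pos 15: UAC -> Y; peptide=MKLNY
pos 18: UGA -> STOP

Answer: MKLNY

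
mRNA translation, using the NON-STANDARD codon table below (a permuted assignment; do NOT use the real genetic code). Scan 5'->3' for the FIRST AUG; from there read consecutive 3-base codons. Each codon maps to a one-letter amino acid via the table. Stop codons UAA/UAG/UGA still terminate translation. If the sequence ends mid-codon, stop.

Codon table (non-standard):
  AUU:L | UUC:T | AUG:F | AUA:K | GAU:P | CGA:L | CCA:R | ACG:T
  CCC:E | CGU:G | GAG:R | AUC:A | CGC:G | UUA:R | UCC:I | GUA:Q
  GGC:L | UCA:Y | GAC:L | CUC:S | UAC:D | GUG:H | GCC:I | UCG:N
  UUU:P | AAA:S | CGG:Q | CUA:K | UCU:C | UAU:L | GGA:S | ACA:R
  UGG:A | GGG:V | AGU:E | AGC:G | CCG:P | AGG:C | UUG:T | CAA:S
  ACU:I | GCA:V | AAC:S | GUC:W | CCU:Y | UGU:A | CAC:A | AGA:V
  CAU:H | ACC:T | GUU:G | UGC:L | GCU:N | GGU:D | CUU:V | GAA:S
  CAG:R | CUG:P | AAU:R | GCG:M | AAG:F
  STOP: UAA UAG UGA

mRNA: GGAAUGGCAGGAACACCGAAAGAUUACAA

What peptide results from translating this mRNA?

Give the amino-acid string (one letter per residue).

start AUG at pos 3
pos 3: AUG -> F; peptide=F
pos 6: GCA -> V; peptide=FV
pos 9: GGA -> S; peptide=FVS
pos 12: ACA -> R; peptide=FVSR
pos 15: CCG -> P; peptide=FVSRP
pos 18: AAA -> S; peptide=FVSRPS
pos 21: GAU -> P; peptide=FVSRPSP
pos 24: UAC -> D; peptide=FVSRPSPD
pos 27: only 2 nt remain (<3), stop (end of mRNA)

Answer: FVSRPSPD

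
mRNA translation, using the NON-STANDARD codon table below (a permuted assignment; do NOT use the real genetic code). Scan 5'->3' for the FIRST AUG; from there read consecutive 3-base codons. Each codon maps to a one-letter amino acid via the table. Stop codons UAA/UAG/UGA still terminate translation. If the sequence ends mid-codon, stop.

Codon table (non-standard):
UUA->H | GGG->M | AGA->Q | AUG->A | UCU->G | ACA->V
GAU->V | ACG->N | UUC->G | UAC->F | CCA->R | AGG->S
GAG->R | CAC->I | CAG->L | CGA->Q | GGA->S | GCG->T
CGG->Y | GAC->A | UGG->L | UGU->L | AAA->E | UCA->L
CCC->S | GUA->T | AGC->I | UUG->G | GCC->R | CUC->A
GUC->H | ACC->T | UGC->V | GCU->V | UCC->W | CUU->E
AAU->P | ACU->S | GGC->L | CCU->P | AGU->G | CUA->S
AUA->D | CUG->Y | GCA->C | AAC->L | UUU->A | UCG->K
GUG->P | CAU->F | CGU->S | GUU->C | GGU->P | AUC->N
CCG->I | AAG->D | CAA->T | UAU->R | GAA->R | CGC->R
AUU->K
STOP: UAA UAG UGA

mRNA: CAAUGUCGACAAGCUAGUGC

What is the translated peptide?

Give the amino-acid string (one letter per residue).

Answer: AKVI

Derivation:
start AUG at pos 2
pos 2: AUG -> A; peptide=A
pos 5: UCG -> K; peptide=AK
pos 8: ACA -> V; peptide=AKV
pos 11: AGC -> I; peptide=AKVI
pos 14: UAG -> STOP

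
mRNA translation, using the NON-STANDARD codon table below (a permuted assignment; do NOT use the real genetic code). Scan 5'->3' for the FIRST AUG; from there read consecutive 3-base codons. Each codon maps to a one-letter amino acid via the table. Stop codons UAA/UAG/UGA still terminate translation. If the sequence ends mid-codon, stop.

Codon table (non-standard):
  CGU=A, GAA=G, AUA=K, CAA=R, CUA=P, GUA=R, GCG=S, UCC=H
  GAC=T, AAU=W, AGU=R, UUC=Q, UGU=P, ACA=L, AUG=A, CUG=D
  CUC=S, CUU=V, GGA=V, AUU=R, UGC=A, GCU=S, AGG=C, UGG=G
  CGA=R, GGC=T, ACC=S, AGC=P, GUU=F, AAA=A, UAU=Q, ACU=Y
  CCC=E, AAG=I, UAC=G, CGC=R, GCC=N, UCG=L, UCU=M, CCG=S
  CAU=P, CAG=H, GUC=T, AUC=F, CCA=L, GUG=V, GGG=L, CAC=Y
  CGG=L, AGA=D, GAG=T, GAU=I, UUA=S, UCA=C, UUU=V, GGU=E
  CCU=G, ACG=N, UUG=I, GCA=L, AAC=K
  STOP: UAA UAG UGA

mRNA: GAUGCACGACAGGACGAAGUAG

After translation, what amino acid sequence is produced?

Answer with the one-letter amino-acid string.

Answer: AYTCNI

Derivation:
start AUG at pos 1
pos 1: AUG -> A; peptide=A
pos 4: CAC -> Y; peptide=AY
pos 7: GAC -> T; peptide=AYT
pos 10: AGG -> C; peptide=AYTC
pos 13: ACG -> N; peptide=AYTCN
pos 16: AAG -> I; peptide=AYTCNI
pos 19: UAG -> STOP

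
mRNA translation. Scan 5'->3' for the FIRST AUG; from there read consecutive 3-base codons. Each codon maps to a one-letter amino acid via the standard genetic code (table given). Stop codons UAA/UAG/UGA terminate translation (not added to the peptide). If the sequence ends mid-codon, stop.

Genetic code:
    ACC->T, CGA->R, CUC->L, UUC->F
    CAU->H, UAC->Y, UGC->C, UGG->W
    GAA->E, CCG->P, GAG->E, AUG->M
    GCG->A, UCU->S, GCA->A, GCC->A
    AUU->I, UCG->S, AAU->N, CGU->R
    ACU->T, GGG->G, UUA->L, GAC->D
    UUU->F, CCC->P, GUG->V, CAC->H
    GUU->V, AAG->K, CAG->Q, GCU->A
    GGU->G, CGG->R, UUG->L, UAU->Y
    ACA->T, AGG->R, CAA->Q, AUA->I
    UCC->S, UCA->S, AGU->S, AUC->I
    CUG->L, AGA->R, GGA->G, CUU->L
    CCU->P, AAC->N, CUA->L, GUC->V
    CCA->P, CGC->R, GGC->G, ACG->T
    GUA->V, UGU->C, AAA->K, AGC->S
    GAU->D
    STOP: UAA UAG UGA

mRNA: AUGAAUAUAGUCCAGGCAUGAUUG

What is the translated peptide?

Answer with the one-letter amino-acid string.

Answer: MNIVQA

Derivation:
start AUG at pos 0
pos 0: AUG -> M; peptide=M
pos 3: AAU -> N; peptide=MN
pos 6: AUA -> I; peptide=MNI
pos 9: GUC -> V; peptide=MNIV
pos 12: CAG -> Q; peptide=MNIVQ
pos 15: GCA -> A; peptide=MNIVQA
pos 18: UGA -> STOP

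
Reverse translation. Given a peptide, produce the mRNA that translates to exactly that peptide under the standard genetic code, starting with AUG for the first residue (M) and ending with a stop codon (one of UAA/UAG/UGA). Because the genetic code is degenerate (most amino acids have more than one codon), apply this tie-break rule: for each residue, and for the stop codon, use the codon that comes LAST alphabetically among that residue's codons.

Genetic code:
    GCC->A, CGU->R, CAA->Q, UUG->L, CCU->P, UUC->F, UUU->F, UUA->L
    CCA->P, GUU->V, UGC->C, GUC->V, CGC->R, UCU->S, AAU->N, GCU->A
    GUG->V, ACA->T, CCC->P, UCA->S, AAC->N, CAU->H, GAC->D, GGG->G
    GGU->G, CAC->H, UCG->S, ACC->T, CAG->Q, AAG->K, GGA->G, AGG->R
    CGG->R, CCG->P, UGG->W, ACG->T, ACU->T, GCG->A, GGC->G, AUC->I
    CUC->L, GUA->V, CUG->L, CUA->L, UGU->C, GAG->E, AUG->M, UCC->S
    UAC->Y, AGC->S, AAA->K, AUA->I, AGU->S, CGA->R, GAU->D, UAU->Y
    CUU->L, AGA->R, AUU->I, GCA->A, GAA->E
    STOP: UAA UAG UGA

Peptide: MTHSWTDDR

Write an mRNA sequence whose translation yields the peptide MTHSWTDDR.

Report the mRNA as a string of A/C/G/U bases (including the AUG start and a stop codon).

residue 1: M -> AUG (start codon)
residue 2: T codons sorted = ACA,ACC,ACG,ACU -> pick last = ACU
residue 3: H codons sorted = CAC,CAU -> pick last = CAU
residue 4: S codons sorted = AGC,AGU,UCA,UCC,UCG,UCU -> pick last = UCU
residue 5: W -> UGG (only codon)
residue 6: T codons sorted = ACA,ACC,ACG,ACU -> pick last = ACU
residue 7: D codons sorted = GAC,GAU -> pick last = GAU
residue 8: D codons sorted = GAC,GAU -> pick last = GAU
residue 9: R codons sorted = AGA,AGG,CGA,CGC,CGG,CGU -> pick last = CGU
terminator: stop codons sorted = UAA,UAG,UGA -> pick last = UGA

Answer: mRNA: AUGACUCAUUCUUGGACUGAUGAUCGUUGA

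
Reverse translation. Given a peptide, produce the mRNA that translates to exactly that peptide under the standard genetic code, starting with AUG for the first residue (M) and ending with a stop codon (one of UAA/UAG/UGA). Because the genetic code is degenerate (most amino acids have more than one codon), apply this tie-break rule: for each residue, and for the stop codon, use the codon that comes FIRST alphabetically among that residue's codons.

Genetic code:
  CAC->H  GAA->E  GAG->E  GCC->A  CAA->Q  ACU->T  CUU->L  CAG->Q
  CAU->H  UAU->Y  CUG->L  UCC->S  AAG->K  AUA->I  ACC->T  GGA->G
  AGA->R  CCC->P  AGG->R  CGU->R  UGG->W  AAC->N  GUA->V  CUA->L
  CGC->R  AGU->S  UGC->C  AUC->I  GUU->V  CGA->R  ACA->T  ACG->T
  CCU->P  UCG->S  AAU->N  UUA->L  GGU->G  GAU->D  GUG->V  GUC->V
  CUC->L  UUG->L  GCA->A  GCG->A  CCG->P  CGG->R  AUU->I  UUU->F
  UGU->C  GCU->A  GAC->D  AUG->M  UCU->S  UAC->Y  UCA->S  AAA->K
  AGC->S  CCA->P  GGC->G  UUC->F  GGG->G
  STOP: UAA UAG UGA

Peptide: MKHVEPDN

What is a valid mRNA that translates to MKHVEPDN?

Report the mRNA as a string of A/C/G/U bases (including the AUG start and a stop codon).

Answer: mRNA: AUGAAACACGUAGAACCAGACAACUAA

Derivation:
residue 1: M -> AUG (start codon)
residue 2: K codons sorted = AAA,AAG -> pick first = AAA
residue 3: H codons sorted = CAC,CAU -> pick first = CAC
residue 4: V codons sorted = GUA,GUC,GUG,GUU -> pick first = GUA
residue 5: E codons sorted = GAA,GAG -> pick first = GAA
residue 6: P codons sorted = CCA,CCC,CCG,CCU -> pick first = CCA
residue 7: D codons sorted = GAC,GAU -> pick first = GAC
residue 8: N codons sorted = AAC,AAU -> pick first = AAC
terminator: stop codons sorted = UAA,UAG,UGA -> pick first = UAA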